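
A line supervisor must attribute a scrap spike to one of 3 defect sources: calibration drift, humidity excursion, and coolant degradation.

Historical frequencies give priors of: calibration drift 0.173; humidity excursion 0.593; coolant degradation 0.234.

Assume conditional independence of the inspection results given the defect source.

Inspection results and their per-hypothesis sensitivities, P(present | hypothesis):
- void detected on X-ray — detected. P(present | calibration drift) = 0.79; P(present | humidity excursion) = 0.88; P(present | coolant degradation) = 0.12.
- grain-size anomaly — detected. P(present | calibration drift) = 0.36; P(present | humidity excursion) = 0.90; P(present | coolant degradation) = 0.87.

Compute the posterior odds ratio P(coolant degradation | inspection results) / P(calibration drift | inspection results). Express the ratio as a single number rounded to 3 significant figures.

0.497

Unnormalized posterior weight (prior times the inspection result likelihoods) for each of the two hypotheses:
  coolant degradation: 0.234 × 0.12 × 0.87 = 0.02443
  calibration drift: 0.173 × 0.79 × 0.36 = 0.049201
Odds(coolant degradation : calibration drift) = 0.02443 / 0.049201 ≈ 0.497.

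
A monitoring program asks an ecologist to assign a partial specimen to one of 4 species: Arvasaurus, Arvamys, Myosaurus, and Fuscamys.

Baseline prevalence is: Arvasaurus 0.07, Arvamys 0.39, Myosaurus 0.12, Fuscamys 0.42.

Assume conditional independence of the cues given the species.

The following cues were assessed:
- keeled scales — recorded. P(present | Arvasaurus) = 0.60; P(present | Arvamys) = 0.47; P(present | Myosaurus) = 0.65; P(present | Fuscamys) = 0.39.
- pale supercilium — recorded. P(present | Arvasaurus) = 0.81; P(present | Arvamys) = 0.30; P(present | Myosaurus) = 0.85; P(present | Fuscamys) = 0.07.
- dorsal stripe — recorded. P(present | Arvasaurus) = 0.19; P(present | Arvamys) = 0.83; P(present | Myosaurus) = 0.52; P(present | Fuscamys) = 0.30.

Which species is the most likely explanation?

For each hypothesis, the unnormalized posterior weight is prior × product of the cue likelihoods:
  Arvasaurus: 0.07 × 0.60 × 0.81 × 0.19 = 0.0064638
  Arvamys: 0.39 × 0.47 × 0.30 × 0.83 = 0.045642
  Myosaurus: 0.12 × 0.65 × 0.85 × 0.52 = 0.034476
  Fuscamys: 0.42 × 0.39 × 0.07 × 0.30 = 0.0034398
Marginal likelihood of the evidence = 0.090021.
P(Arvasaurus | evidence) ≈ 0.0064638 / 0.090021 ≈ 0.072
P(Arvamys | evidence) ≈ 0.045642 / 0.090021 ≈ 0.507
P(Myosaurus | evidence) ≈ 0.034476 / 0.090021 ≈ 0.383
P(Fuscamys | evidence) ≈ 0.0034398 / 0.090021 ≈ 0.038
The largest is 0.507, so Arvamys is most probable.

Arvamys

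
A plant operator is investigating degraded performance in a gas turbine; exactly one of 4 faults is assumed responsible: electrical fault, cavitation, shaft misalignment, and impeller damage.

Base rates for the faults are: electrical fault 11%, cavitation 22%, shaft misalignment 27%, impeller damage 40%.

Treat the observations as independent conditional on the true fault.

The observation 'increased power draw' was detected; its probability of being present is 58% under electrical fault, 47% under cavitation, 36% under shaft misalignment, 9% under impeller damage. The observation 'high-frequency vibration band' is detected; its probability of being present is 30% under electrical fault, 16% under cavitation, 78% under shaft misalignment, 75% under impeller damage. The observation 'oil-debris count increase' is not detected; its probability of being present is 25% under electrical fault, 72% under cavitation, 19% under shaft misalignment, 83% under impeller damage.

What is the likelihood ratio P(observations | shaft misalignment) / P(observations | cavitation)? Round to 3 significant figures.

10.8

Take the product of per-observation likelihoods under each hypothesis (using 1 − P(present | H) for each absent observation), then divide.
  shaft misalignment: 0.36 × 0.78 × (1 − 0.19) = 0.22745
  cavitation: 0.47 × 0.16 × (1 − 0.72) = 0.021056
Bayes factor = 0.22745 / 0.021056 ≈ 10.8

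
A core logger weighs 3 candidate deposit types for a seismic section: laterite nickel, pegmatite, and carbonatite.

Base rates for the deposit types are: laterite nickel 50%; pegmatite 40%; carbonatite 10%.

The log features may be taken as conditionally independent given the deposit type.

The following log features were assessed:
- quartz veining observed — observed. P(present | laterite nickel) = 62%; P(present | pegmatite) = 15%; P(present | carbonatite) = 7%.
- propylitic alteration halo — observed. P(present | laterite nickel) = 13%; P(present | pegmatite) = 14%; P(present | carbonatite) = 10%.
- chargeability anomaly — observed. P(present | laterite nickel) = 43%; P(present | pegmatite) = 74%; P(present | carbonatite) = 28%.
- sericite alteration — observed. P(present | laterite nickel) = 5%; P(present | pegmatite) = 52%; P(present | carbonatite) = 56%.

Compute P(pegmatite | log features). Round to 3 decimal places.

By Bayes' rule with conditional independence, the unnormalized weight for each hypothesis is prior × ∏ likelihoods:
  laterite nickel: 0.50 × 0.62 × 0.13 × 0.43 × 0.05 = 0.00086645
  pegmatite: 0.40 × 0.15 × 0.14 × 0.74 × 0.52 = 0.0032323
  carbonatite: 0.10 × 0.07 × 0.10 × 0.28 × 0.56 = 0.00010976
Normalizing constant Z = 0.00086645 + 0.0032323 + 0.00010976 = 0.0042085.
P(pegmatite | evidence) = 0.0032323 / 0.0042085 ≈ 0.768.

0.768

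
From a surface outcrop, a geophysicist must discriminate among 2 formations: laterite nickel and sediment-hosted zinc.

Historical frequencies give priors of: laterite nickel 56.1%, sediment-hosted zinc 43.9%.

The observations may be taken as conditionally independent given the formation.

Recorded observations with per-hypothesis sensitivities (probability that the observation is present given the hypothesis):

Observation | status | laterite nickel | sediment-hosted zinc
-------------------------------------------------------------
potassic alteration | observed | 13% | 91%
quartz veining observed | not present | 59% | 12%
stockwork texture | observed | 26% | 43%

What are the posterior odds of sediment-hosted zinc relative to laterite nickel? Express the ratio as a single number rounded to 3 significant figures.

The normalizing constant cancels in an odds ratio, so compute prior × likelihood for the two hypotheses only (using 1 − P(present | H) for each absent observation):
  sediment-hosted zinc: 0.439 × 0.91 × (1 − 0.12) × 0.43 = 0.15117
  laterite nickel: 0.561 × 0.13 × (1 − 0.59) × 0.26 = 0.0077743
Odds(sediment-hosted zinc : laterite nickel) = 0.15117 / 0.0077743 ≈ 19.4.

19.4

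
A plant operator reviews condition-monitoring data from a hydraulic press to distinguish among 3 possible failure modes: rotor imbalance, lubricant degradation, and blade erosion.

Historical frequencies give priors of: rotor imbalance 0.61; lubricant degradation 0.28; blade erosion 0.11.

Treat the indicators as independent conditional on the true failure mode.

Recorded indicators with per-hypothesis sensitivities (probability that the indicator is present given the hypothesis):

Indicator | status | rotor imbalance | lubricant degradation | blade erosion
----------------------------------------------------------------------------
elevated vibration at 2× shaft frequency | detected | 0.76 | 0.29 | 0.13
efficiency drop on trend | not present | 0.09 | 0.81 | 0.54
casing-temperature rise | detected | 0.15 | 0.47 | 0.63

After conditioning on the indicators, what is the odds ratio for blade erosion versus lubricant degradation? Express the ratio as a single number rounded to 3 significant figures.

0.572

Posterior odds equal prior odds times the likelihood ratio; only the two competing hypotheses matter (using 1 − P(present | H) for each absent indicator).
  blade erosion: 0.11 × 0.13 × (1 − 0.54) × 0.63 = 0.0041441
  lubricant degradation: 0.28 × 0.29 × (1 − 0.81) × 0.47 = 0.0072512
Posterior odds = 0.0041441 / 0.0072512 ≈ 0.572.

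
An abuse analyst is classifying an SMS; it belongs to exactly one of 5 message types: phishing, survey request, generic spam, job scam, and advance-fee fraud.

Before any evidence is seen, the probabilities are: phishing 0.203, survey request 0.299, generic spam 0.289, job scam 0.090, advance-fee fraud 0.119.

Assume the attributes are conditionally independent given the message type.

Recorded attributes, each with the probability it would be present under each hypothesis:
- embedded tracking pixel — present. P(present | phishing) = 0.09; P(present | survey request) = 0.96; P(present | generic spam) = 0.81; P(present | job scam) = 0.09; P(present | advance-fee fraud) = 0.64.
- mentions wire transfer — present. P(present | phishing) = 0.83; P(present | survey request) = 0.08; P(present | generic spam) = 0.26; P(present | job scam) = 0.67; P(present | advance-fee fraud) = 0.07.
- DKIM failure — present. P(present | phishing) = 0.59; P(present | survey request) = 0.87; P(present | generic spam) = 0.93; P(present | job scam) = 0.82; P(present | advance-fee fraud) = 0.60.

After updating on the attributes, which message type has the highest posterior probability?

generic spam

For each hypothesis, the unnormalized posterior weight is prior × product of the attribute likelihoods:
  phishing: 0.203 × 0.09 × 0.83 × 0.59 = 0.0089468
  survey request: 0.299 × 0.96 × 0.08 × 0.87 = 0.019978
  generic spam: 0.289 × 0.81 × 0.26 × 0.93 = 0.056603
  job scam: 0.090 × 0.09 × 0.67 × 0.82 = 0.0044501
  advance-fee fraud: 0.119 × 0.64 × 0.07 × 0.60 = 0.0031987
Normalizing constant Z = 0.0089468 + 0.019978 + 0.056603 + 0.0044501 + 0.0031987 = 0.093177.
P(phishing | evidence) ≈ 0.0089468 / 0.093177 ≈ 0.096
P(survey request | evidence) ≈ 0.019978 / 0.093177 ≈ 0.214
P(generic spam | evidence) ≈ 0.056603 / 0.093177 ≈ 0.607
P(job scam | evidence) ≈ 0.0044501 / 0.093177 ≈ 0.048
P(advance-fee fraud | evidence) ≈ 0.0031987 / 0.093177 ≈ 0.034
The largest is 0.607, so generic spam is most probable.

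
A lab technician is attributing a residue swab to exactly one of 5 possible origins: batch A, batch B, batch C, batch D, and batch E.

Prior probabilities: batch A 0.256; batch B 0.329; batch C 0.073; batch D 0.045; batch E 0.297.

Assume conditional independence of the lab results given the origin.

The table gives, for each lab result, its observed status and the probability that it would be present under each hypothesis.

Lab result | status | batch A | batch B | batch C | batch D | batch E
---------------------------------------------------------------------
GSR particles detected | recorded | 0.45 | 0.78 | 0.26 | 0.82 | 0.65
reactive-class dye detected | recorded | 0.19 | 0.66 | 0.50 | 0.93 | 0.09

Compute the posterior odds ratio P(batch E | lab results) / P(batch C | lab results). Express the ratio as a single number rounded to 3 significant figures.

The normalizing constant cancels in an odds ratio, so compute prior × likelihood for the two hypotheses only:
  batch E: 0.297 × 0.65 × 0.09 = 0.017374
  batch C: 0.073 × 0.26 × 0.50 = 0.00949
Odds(batch E : batch C) = 0.017374 / 0.00949 ≈ 1.83.

1.83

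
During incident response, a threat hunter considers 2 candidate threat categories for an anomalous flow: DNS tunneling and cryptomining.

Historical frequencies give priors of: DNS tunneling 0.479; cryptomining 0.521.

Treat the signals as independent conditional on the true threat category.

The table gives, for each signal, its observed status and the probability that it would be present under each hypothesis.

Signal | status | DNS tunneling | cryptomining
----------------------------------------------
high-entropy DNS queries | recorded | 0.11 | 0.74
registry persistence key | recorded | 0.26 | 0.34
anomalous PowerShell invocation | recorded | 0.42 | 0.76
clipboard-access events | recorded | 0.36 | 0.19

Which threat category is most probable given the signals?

cryptomining

Multiply each prior by the joint likelihood of the signal pattern:
  DNS tunneling: 0.479 × 0.11 × 0.26 × 0.42 × 0.36 = 0.0020713
  cryptomining: 0.521 × 0.74 × 0.34 × 0.76 × 0.19 = 0.018928
The unnormalized weights sum to 0.021.
P(DNS tunneling | evidence) ≈ 0.0020713 / 0.021 ≈ 0.099
P(cryptomining | evidence) ≈ 0.018928 / 0.021 ≈ 0.901
The largest is 0.901, so cryptomining is most probable.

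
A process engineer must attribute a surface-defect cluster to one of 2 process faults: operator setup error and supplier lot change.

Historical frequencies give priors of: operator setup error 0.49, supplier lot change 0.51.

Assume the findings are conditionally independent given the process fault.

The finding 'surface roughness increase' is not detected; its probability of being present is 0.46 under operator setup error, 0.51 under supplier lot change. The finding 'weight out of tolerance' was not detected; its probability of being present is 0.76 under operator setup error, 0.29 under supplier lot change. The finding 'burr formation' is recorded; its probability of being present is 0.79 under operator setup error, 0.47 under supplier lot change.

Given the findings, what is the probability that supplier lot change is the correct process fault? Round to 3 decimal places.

0.624

By Bayes' rule with conditional independence, the unnormalized weight for each hypothesis is prior × ∏ likelihoods (using 1 − P(present | H) for each absent finding):
  operator setup error: 0.49 × (1 − 0.46) × (1 − 0.76) × 0.79 = 0.050168
  supplier lot change: 0.51 × (1 − 0.51) × (1 − 0.29) × 0.47 = 0.083392
The unnormalized weights sum to 0.13356.
P(supplier lot change | evidence) = 0.083392 / 0.13356 ≈ 0.624.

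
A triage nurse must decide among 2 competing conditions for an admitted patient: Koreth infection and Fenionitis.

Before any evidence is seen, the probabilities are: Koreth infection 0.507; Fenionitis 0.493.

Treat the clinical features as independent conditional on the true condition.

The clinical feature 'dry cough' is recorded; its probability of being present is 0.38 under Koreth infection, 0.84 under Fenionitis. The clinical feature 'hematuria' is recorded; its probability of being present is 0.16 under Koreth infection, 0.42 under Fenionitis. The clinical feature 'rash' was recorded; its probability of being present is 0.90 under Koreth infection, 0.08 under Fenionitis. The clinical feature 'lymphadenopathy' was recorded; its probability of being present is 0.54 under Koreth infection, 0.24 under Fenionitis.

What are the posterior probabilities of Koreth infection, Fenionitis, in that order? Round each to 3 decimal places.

0.818, 0.182

For each hypothesis, the unnormalized posterior weight is prior × product of the clinical feature likelihoods:
  Koreth infection: 0.507 × 0.38 × 0.16 × 0.90 × 0.54 = 0.014981
  Fenionitis: 0.493 × 0.84 × 0.42 × 0.08 × 0.24 = 0.0033395
Normalizing constant Z = 0.014981 + 0.0033395 = 0.018321.
P(Koreth infection | evidence) = 0.014981 / 0.018321 ≈ 0.818
P(Fenionitis | evidence) = 0.0033395 / 0.018321 ≈ 0.182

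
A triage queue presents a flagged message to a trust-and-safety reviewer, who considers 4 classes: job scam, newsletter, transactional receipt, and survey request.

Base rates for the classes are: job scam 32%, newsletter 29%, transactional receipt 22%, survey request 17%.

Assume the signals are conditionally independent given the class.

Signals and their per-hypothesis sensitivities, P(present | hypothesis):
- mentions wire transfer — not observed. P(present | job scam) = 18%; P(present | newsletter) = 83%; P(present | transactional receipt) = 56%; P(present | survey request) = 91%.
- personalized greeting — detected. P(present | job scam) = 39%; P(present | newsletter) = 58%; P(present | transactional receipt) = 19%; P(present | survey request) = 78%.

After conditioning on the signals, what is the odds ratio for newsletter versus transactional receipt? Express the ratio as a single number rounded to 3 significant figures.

1.55

The normalizing constant cancels in an odds ratio, so compute prior × likelihood for the two hypotheses only (using 1 − P(present | H) for each absent signal):
  newsletter: 0.29 × (1 − 0.83) × 0.58 = 0.028594
  transactional receipt: 0.22 × (1 − 0.56) × 0.19 = 0.018392
Posterior odds = 0.028594 / 0.018392 ≈ 1.55.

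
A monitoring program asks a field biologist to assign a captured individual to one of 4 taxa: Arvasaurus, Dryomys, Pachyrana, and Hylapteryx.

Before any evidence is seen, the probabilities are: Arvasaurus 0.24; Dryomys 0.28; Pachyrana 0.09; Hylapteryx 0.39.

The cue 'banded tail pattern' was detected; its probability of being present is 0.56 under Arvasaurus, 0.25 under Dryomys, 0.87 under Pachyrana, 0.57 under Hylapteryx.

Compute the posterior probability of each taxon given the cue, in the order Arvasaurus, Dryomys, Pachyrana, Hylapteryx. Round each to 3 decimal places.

By Bayes' rule, the unnormalized weight for each hypothesis is prior × likelihood:
  Arvasaurus: 0.24 × 0.56 = 0.1344
  Dryomys: 0.28 × 0.25 = 0.07
  Pachyrana: 0.09 × 0.87 = 0.0783
  Hylapteryx: 0.39 × 0.57 = 0.2223
Normalizing constant Z = 0.1344 + 0.07 + 0.0783 + 0.2223 = 0.505.
P(Arvasaurus | evidence) = 0.1344 / 0.505 ≈ 0.266
P(Dryomys | evidence) = 0.07 / 0.505 ≈ 0.139
P(Pachyrana | evidence) = 0.0783 / 0.505 ≈ 0.155
P(Hylapteryx | evidence) = 0.2223 / 0.505 ≈ 0.440

0.266, 0.139, 0.155, 0.440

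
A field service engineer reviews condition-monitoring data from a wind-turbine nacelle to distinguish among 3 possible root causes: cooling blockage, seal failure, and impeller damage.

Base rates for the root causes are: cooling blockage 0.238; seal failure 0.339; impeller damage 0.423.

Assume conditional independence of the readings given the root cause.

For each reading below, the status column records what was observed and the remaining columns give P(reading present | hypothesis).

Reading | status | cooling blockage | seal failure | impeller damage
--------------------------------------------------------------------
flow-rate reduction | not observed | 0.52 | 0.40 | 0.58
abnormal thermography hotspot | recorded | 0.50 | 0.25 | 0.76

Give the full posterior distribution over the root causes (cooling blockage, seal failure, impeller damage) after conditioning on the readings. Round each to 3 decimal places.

For each hypothesis, the unnormalized posterior weight is prior × product of the reading likelihoods (using 1 − P(present | H) for each absent reading):
  cooling blockage: 0.238 × (1 − 0.52) × 0.50 = 0.05712
  seal failure: 0.339 × (1 − 0.40) × 0.25 = 0.05085
  impeller damage: 0.423 × (1 − 0.58) × 0.76 = 0.13502
The unnormalized weights sum to 0.24299.
P(cooling blockage | evidence) = 0.05712 / 0.24299 ≈ 0.235
P(seal failure | evidence) = 0.05085 / 0.24299 ≈ 0.209
P(impeller damage | evidence) = 0.13502 / 0.24299 ≈ 0.556

0.235, 0.209, 0.556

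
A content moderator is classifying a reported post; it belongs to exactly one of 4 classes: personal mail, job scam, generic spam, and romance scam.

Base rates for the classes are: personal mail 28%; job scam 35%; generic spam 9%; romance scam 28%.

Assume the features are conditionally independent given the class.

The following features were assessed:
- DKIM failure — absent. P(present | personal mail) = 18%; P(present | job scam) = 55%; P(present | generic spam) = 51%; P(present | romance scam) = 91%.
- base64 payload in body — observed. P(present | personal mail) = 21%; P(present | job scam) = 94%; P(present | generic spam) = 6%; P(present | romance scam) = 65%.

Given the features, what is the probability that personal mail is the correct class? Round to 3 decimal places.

0.224

Multiply each prior by the joint likelihood of the feature pattern (using 1 − P(present | H) for each absent feature):
  personal mail: 0.28 × (1 − 0.18) × 0.21 = 0.048216
  job scam: 0.35 × (1 − 0.55) × 0.94 = 0.14805
  generic spam: 0.09 × (1 − 0.51) × 0.06 = 0.002646
  romance scam: 0.28 × (1 − 0.91) × 0.65 = 0.01638
Marginal likelihood of the evidence = 0.21529.
P(personal mail | evidence) = 0.048216 / 0.21529 ≈ 0.224.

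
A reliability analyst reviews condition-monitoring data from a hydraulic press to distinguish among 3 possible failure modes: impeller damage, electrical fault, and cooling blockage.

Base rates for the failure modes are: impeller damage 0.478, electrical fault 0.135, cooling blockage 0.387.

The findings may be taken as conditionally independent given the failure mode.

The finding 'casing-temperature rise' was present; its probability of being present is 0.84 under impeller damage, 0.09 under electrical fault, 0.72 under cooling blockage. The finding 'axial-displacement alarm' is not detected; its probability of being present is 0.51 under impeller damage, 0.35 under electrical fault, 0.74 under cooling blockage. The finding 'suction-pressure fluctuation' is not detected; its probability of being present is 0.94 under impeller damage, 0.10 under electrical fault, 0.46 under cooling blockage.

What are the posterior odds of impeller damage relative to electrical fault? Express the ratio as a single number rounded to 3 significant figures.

1.66

The normalizing constant cancels in an odds ratio, so compute prior × likelihood for the two hypotheses only (using 1 − P(present | H) for each absent finding):
  impeller damage: 0.478 × 0.84 × (1 − 0.51) × (1 − 0.94) = 0.011805
  electrical fault: 0.135 × 0.09 × (1 − 0.35) × (1 − 0.10) = 0.0071078
Odds(impeller damage : electrical fault) = 0.011805 / 0.0071078 ≈ 1.66.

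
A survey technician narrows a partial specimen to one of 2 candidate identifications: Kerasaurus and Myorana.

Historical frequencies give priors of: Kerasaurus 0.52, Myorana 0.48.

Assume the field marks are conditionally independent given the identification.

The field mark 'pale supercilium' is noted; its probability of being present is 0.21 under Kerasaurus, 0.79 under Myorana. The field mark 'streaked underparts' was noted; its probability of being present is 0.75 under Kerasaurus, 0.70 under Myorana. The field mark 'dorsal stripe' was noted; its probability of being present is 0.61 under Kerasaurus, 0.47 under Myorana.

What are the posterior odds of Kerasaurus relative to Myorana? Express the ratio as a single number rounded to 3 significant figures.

Unnormalized posterior weight (prior times the field mark likelihoods) for each of the two hypotheses:
  Kerasaurus: 0.52 × 0.21 × 0.75 × 0.61 = 0.049959
  Myorana: 0.48 × 0.79 × 0.70 × 0.47 = 0.12476
Posterior odds = 0.049959 / 0.12476 ≈ 0.400.

0.400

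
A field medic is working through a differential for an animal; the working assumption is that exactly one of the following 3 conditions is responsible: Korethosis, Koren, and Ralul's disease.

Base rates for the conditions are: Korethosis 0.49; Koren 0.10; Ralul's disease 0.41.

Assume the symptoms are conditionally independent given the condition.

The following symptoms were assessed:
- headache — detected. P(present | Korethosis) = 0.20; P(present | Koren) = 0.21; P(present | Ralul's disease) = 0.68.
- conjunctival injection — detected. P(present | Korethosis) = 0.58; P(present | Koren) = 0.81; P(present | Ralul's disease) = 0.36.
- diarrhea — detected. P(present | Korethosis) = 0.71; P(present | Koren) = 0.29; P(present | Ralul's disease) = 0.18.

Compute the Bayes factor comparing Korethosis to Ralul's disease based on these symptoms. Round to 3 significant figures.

Take the product of per-symptom likelihoods under each hypothesis, then divide.
  Korethosis: 0.20 × 0.58 × 0.71 = 0.08236
  Ralul's disease: 0.68 × 0.36 × 0.18 = 0.044064
Bayes factor = 0.08236 / 0.044064 ≈ 1.87

1.87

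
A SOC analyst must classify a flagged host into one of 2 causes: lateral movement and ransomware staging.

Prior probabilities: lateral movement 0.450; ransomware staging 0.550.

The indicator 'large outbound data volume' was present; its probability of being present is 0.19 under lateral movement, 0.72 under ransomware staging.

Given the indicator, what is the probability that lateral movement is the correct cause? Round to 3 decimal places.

Multiply each prior by the likelihood of the indicator:
  lateral movement: 0.450 × 0.19 = 0.0855
  ransomware staging: 0.550 × 0.72 = 0.396
Marginal likelihood of the evidence = 0.4815.
P(lateral movement | evidence) = 0.0855 / 0.4815 ≈ 0.178.

0.178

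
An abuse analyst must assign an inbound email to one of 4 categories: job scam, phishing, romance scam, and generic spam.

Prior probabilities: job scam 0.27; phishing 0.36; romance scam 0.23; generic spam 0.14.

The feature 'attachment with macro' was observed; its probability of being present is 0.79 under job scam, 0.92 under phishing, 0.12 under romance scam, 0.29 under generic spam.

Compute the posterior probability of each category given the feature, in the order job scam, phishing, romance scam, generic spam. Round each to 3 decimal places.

0.348, 0.541, 0.045, 0.066

For each hypothesis, the unnormalized posterior weight is prior × likelihood:
  job scam: 0.27 × 0.79 = 0.2133
  phishing: 0.36 × 0.92 = 0.3312
  romance scam: 0.23 × 0.12 = 0.0276
  generic spam: 0.14 × 0.29 = 0.0406
Normalizing constant Z = 0.2133 + 0.3312 + 0.0276 + 0.0406 = 0.6127.
P(job scam | evidence) = 0.2133 / 0.6127 ≈ 0.348
P(phishing | evidence) = 0.3312 / 0.6127 ≈ 0.541
P(romance scam | evidence) = 0.0276 / 0.6127 ≈ 0.045
P(generic spam | evidence) = 0.0406 / 0.6127 ≈ 0.066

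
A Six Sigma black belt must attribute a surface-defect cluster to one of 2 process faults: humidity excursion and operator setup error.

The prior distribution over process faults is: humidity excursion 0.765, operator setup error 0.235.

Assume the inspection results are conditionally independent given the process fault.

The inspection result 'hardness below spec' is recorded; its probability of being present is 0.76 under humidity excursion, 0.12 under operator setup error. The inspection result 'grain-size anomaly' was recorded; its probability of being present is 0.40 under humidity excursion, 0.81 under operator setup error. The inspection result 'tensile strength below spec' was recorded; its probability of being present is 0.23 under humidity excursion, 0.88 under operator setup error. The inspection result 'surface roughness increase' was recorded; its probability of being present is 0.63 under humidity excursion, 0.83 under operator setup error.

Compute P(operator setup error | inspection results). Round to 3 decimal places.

0.331

By Bayes' rule with conditional independence, the unnormalized weight for each hypothesis is prior × ∏ likelihoods:
  humidity excursion: 0.765 × 0.76 × 0.40 × 0.23 × 0.63 = 0.033698
  operator setup error: 0.235 × 0.12 × 0.81 × 0.88 × 0.83 = 0.016684
Marginal likelihood of the evidence = 0.050382.
P(operator setup error | evidence) = 0.016684 / 0.050382 ≈ 0.331.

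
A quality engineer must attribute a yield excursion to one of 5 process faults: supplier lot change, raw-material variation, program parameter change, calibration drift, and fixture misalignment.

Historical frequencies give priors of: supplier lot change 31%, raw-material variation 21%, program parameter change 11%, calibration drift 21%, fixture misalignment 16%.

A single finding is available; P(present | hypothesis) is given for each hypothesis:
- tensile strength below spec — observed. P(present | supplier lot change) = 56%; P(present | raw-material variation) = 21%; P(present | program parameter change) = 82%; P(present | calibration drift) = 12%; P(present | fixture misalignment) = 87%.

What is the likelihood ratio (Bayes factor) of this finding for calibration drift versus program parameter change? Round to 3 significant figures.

0.146

Likelihood of this finding under each hypothesis:
  calibration drift: 0.12
  program parameter change: 0.82
Bayes factor = 0.12 / 0.82 ≈ 0.146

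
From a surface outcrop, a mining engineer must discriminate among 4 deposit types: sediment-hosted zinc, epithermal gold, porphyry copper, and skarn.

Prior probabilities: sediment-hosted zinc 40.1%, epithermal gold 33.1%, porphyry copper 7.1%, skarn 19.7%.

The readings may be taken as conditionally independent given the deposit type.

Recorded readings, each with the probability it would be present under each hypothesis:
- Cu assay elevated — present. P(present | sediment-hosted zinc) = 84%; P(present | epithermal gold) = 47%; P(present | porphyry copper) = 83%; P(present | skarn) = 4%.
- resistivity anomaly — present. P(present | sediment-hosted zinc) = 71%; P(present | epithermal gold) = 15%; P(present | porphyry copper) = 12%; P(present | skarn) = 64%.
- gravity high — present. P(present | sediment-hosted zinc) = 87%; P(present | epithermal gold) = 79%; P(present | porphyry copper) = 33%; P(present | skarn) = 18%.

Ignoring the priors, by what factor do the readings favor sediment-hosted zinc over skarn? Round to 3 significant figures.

113

The Bayes factor is the ratio of the joint likelihoods of the reading pattern under the two hypotheses.
  sediment-hosted zinc: 0.84 × 0.71 × 0.87 = 0.51887
  skarn: 0.04 × 0.64 × 0.18 = 0.004608
Bayes factor = 0.51887 / 0.004608 ≈ 113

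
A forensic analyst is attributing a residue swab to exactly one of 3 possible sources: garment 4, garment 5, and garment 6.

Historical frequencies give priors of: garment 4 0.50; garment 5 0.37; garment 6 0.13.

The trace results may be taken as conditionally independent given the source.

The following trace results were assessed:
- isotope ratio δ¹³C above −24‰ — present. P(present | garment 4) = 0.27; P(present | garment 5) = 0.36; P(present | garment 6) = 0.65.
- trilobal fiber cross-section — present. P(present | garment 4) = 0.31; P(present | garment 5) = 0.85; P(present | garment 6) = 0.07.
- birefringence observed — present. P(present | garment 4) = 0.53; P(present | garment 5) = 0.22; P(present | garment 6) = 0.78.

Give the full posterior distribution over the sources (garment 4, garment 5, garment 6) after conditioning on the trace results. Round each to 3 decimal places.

0.429, 0.482, 0.089

For each hypothesis, the unnormalized posterior weight is prior × product of the trace result likelihoods:
  garment 4: 0.50 × 0.27 × 0.31 × 0.53 = 0.022181
  garment 5: 0.37 × 0.36 × 0.85 × 0.22 = 0.024908
  garment 6: 0.13 × 0.65 × 0.07 × 0.78 = 0.0046137
Normalizing constant Z = 0.022181 + 0.024908 + 0.0046137 = 0.051703.
P(garment 4 | evidence) = 0.022181 / 0.051703 ≈ 0.429
P(garment 5 | evidence) = 0.024908 / 0.051703 ≈ 0.482
P(garment 6 | evidence) = 0.0046137 / 0.051703 ≈ 0.089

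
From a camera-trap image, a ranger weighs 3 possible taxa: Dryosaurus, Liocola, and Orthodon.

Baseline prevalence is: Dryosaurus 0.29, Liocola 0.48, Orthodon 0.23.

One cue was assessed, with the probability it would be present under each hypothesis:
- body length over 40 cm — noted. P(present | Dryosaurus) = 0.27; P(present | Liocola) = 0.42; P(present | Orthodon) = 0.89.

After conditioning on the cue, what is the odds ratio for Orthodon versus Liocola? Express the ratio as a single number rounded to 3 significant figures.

1.02

The normalizing constant cancels in an odds ratio, so compute prior × likelihood for the two hypotheses only:
  Orthodon: 0.23 × 0.89 = 0.2047
  Liocola: 0.48 × 0.42 = 0.2016
Odds(Orthodon : Liocola) = 0.2047 / 0.2016 ≈ 1.02.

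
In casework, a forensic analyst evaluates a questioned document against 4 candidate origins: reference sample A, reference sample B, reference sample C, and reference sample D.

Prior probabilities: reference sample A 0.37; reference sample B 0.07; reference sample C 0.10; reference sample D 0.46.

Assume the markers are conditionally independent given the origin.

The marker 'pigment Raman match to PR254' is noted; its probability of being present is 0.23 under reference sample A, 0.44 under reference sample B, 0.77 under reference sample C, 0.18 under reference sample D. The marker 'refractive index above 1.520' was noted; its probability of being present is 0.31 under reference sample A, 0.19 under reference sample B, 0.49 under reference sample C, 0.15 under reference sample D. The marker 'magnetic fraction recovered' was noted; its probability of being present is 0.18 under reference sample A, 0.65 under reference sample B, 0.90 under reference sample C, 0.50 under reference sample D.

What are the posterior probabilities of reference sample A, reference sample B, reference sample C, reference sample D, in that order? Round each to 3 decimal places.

Multiply each prior by the joint likelihood of the marker pattern:
  reference sample A: 0.37 × 0.23 × 0.31 × 0.18 = 0.0047486
  reference sample B: 0.07 × 0.44 × 0.19 × 0.65 = 0.0038038
  reference sample C: 0.10 × 0.77 × 0.49 × 0.90 = 0.033957
  reference sample D: 0.46 × 0.18 × 0.15 × 0.50 = 0.00621
Marginal likelihood of the evidence = 0.048719.
P(reference sample A | evidence) = 0.0047486 / 0.048719 ≈ 0.097
P(reference sample B | evidence) = 0.0038038 / 0.048719 ≈ 0.078
P(reference sample C | evidence) = 0.033957 / 0.048719 ≈ 0.697
P(reference sample D | evidence) = 0.00621 / 0.048719 ≈ 0.127

0.097, 0.078, 0.697, 0.127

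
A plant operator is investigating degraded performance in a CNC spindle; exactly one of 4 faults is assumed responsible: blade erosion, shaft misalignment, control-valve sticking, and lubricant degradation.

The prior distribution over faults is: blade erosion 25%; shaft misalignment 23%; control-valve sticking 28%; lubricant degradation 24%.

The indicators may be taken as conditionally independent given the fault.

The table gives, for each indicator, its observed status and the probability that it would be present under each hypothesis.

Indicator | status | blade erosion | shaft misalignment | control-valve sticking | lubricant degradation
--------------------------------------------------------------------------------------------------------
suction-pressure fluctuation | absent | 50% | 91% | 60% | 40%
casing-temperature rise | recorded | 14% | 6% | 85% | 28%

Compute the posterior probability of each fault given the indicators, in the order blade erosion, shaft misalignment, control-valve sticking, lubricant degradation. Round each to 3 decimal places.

0.113, 0.008, 0.617, 0.261

By Bayes' rule with conditional independence, the unnormalized weight for each hypothesis is prior × ∏ likelihoods (using 1 − P(present | H) for each absent indicator):
  blade erosion: 0.25 × (1 − 0.50) × 0.14 = 0.0175
  shaft misalignment: 0.23 × (1 − 0.91) × 0.06 = 0.001242
  control-valve sticking: 0.28 × (1 − 0.60) × 0.85 = 0.0952
  lubricant degradation: 0.24 × (1 − 0.40) × 0.28 = 0.04032
Marginal likelihood of the evidence = 0.15426.
P(blade erosion | evidence) = 0.0175 / 0.15426 ≈ 0.113
P(shaft misalignment | evidence) = 0.001242 / 0.15426 ≈ 0.008
P(control-valve sticking | evidence) = 0.0952 / 0.15426 ≈ 0.617
P(lubricant degradation | evidence) = 0.04032 / 0.15426 ≈ 0.261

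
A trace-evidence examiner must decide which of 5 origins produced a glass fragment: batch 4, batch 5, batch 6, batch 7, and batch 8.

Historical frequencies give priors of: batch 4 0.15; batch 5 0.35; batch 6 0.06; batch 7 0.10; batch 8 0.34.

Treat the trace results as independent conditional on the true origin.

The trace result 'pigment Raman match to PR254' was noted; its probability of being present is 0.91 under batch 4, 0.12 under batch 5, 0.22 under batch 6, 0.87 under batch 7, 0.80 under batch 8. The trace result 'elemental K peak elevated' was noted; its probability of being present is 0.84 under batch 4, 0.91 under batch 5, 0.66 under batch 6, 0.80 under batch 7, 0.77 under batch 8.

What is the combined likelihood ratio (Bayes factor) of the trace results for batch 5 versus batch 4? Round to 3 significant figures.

0.143

Take the product of per-trace result likelihoods under each hypothesis, then divide.
  batch 5: 0.12 × 0.91 = 0.1092
  batch 4: 0.91 × 0.84 = 0.7644
Bayes factor = 0.1092 / 0.7644 ≈ 0.143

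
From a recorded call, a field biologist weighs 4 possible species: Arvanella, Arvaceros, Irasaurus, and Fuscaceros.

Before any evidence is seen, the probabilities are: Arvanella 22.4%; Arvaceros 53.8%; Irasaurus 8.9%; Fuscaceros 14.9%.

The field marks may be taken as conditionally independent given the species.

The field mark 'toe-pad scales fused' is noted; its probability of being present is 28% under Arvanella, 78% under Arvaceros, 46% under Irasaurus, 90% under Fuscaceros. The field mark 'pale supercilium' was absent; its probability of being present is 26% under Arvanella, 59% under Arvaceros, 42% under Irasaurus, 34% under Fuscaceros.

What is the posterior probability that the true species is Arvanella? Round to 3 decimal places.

0.140

By Bayes' rule with conditional independence, the unnormalized weight for each hypothesis is prior × ∏ likelihoods (using 1 − P(present | H) for each absent field mark):
  Arvanella: 0.224 × 0.28 × (1 − 0.26) = 0.046413
  Arvaceros: 0.538 × 0.78 × (1 − 0.59) = 0.17205
  Irasaurus: 0.089 × 0.46 × (1 − 0.42) = 0.023745
  Fuscaceros: 0.149 × 0.90 × (1 − 0.34) = 0.088506
Normalizing constant Z = 0.046413 + 0.17205 + 0.023745 + 0.088506 = 0.33072.
P(Arvanella | evidence) = 0.046413 / 0.33072 ≈ 0.140.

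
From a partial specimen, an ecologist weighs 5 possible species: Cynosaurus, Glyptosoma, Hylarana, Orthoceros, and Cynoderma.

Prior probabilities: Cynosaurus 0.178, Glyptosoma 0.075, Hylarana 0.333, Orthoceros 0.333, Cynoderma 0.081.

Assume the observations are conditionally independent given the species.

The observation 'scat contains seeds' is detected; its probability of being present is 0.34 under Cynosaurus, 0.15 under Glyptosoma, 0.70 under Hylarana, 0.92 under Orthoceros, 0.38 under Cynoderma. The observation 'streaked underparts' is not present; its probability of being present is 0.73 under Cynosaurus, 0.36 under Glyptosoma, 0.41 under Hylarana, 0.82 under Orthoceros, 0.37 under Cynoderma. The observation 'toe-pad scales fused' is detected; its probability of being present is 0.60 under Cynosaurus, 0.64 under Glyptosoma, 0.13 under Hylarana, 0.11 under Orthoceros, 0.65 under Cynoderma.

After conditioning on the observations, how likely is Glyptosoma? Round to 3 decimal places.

By Bayes' rule with conditional independence, the unnormalized weight for each hypothesis is prior × ∏ likelihoods (using 1 − P(present | H) for each absent observation):
  Cynosaurus: 0.178 × 0.34 × (1 − 0.73) × 0.60 = 0.0098042
  Glyptosoma: 0.075 × 0.15 × (1 − 0.36) × 0.64 = 0.004608
  Hylarana: 0.333 × 0.70 × (1 − 0.41) × 0.13 = 0.017879
  Orthoceros: 0.333 × 0.92 × (1 − 0.82) × 0.11 = 0.0060659
  Cynoderma: 0.081 × 0.38 × (1 − 0.37) × 0.65 = 0.012604
Marginal likelihood of the evidence = 0.050961.
P(Glyptosoma | evidence) = 0.004608 / 0.050961 ≈ 0.090.

0.090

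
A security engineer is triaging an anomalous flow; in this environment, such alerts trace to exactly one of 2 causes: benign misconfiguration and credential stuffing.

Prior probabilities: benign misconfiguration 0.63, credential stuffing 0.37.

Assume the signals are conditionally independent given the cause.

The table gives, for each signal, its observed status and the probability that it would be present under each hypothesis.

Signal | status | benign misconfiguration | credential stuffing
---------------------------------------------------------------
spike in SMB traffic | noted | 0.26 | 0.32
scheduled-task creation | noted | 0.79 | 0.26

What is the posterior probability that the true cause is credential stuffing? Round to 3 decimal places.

0.192

For each hypothesis, the unnormalized posterior weight is prior × product of the signal likelihoods:
  benign misconfiguration: 0.63 × 0.26 × 0.79 = 0.1294
  credential stuffing: 0.37 × 0.32 × 0.26 = 0.030784
Normalizing constant Z = 0.1294 + 0.030784 = 0.16019.
P(credential stuffing | evidence) = 0.030784 / 0.16019 ≈ 0.192.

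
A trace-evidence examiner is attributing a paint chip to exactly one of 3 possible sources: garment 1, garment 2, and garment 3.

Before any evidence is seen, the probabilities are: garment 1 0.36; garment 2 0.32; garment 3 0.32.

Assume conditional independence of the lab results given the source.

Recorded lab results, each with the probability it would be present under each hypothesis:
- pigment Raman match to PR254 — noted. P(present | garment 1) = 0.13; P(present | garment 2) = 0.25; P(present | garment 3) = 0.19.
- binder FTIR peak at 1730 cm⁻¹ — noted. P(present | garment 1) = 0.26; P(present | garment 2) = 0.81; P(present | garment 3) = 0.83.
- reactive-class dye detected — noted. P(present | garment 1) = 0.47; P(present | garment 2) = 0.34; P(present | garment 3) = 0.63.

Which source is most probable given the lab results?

garment 3

By Bayes' rule with conditional independence, the unnormalized weight for each hypothesis is prior × ∏ likelihoods:
  garment 1: 0.36 × 0.13 × 0.26 × 0.47 = 0.005719
  garment 2: 0.32 × 0.25 × 0.81 × 0.34 = 0.022032
  garment 3: 0.32 × 0.19 × 0.83 × 0.63 = 0.031792
Marginal likelihood of the evidence = 0.059543.
P(garment 1 | evidence) ≈ 0.005719 / 0.059543 ≈ 0.096
P(garment 2 | evidence) ≈ 0.022032 / 0.059543 ≈ 0.370
P(garment 3 | evidence) ≈ 0.031792 / 0.059543 ≈ 0.534
The largest is 0.534, so garment 3 is most probable.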